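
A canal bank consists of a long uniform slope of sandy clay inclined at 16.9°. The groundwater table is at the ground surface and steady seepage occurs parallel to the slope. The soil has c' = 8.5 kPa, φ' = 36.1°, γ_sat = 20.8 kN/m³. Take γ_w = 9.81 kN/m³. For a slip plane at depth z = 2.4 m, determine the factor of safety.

FS = 1.88

With seepage parallel to the slope and the water table at the surface, the effective normal stress on the slip plane uses the buoyant unit weight γ' = γ_sat − γ_w while the driving shear stress uses γ_sat:
FS = [c' + γ' z cos²β tanφ'] / [γ_sat z sinβ cosβ]
γ' = 20.8 − 9.81 = 10.99 kN/m³
Numerator = 8.5 + 10.99·2.4·cos²16.9°·tan36.1° = 8.5 + 10.99·2.4·0.9155·0.7292 = 26.108 kPa
Denominator = 20.8·2.4·sin16.9°·cos16.9° = 20.8·2.4·0.2907·0.9568 = 13.885 kPa
FS = 26.108 / 13.885 = 1.880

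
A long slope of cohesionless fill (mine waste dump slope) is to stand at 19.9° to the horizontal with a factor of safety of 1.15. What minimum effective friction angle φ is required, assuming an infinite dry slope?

FS = tanφ/tanβ ⇒ tanφ = FS · tanβ = 1.15 · tan19.9° = 0.4163
φ = arctan(0.4163) = 22.60°

φ = 22.6°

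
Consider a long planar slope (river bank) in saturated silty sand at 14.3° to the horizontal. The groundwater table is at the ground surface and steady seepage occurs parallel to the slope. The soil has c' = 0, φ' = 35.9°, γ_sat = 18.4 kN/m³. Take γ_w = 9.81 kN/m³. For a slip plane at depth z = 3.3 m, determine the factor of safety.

FS = 1.33

With seepage parallel to the slope and the water table at the surface, the effective normal stress on the slip plane uses the buoyant unit weight γ' = γ_sat − γ_w while the driving shear stress uses γ_sat:
FS = [c' + γ' z cos²β tanφ'] / [γ_sat z sinβ cosβ]
(For c' = 0 this reduces to FS = (γ'/γ_sat)·tanφ'/tanβ.)
γ' = 18.4 − 9.81 = 8.59 kN/m³
Numerator = 0.0 + 8.59·3.3·cos²14.3°·tan35.9° = 0.0 + 8.59·3.3·0.9390·0.7239 = 19.268 kPa
Denominator = 18.4·3.3·sin14.3°·cos14.3° = 18.4·3.3·0.2470·0.9690 = 14.533 kPa
FS = 19.268 / 14.533 = 1.326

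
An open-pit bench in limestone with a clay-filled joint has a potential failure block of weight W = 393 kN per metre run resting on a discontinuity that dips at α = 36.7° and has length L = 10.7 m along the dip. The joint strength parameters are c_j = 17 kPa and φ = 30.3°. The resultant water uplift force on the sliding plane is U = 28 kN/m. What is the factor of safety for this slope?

FS = 1.49

Resolving the block weight along and normal to the plane and applying the Mohr–Coulomb strength on the joint:
N' = W cosα − U = 393·cos36.7° − 28 = 287.1 kN/m
Driving force T = W sinα = 393·sin36.7° = 234.9 kN/m
Resisting force R = c_j·L + N'·tanφ = 17·10.7 + 287.1·tan30.3° = 181.9 + 167.8 = 349.7 kN/m
FS = R / T = 349.7 / 234.9 = 1.489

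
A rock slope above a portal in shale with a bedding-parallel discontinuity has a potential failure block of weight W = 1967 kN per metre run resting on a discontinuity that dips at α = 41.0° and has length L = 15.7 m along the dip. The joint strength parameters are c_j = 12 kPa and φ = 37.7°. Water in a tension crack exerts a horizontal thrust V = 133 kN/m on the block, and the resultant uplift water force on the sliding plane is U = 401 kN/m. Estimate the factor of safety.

Resolving the block weight along and normal to the plane and applying the Mohr–Coulomb strength on the joint:
N' = W cosα − U − V sinα = 1967·cos41.0° − 401 − 133·sin41.0° = 996.3 kN/m
Driving force T = W sinα + V cosα = 1967·sin41.0° + 133·cos41.0° = 1390.8 kN/m
Resisting force R = c_j·L + N'·tanφ = 12·15.7 + 996.3·tan37.7° = 188.4 + 770.0 = 958.4 kN/m
FS = R / T = 958.4 / 1390.8 = 0.689

FS = 0.69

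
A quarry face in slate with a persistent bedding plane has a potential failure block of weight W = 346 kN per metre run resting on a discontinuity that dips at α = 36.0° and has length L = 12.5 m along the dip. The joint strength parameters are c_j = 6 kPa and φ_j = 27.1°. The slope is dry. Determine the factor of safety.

FS = 1.07

Resolving the block weight along and normal to the plane and applying the Mohr–Coulomb strength on the joint:
N' = W cosα = 346·cos36.0° = 279.9 kN/m
Driving force T = W sinα = 346·sin36.0° = 203.4 kN/m
Resisting force R = c_j·L + N'·tanφ_j = 6·12.5 + 279.9·tan27.1° = 75.0 + 143.2 = 218.2 kN/m
FS = R / T = 218.2 / 203.4 = 1.073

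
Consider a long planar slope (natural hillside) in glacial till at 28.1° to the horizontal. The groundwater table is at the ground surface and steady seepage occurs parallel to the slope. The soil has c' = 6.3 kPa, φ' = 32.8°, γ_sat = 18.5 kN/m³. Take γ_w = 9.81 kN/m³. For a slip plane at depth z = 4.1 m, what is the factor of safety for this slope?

FS = 0.77

With seepage parallel to the slope and the water table at the surface, the effective normal stress on the slip plane uses the buoyant unit weight γ' = γ_sat − γ_w while the driving shear stress uses γ_sat:
FS = [c' + γ' z cos²β tanφ'] / [γ_sat z sinβ cosβ]
γ' = 18.5 − 9.81 = 8.69 kN/m³
Numerator = 6.3 + 8.69·4.1·cos²28.1°·tan32.8° = 6.3 + 8.69·4.1·0.7781·0.6445 = 24.167 kPa
Denominator = 18.5·4.1·sin28.1°·cos28.1° = 18.5·4.1·0.4710·0.8821 = 31.515 kPa
FS = 24.167 / 31.515 = 0.767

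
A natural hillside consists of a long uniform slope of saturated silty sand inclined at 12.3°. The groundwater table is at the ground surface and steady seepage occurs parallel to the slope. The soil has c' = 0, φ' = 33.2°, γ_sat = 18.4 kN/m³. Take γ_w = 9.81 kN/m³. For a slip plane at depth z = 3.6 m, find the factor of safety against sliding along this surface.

FS = 1.40

With seepage parallel to the slope and the water table at the surface, the effective normal stress on the slip plane uses the buoyant unit weight γ' = γ_sat − γ_w while the driving shear stress uses γ_sat:
FS = [c' + γ' z cos²β tanφ'] / [γ_sat z sinβ cosβ]
(For c' = 0 this reduces to FS = (γ'/γ_sat)·tanφ'/tanβ.)
γ' = 18.4 − 9.81 = 8.59 kN/m³
Numerator = 0.0 + 8.59·3.6·cos²12.3°·tan33.2° = 0.0 + 8.59·3.6·0.9546·0.6544 = 19.318 kPa
Denominator = 18.4·3.6·sin12.3°·cos12.3° = 18.4·3.6·0.2130·0.9770 = 13.787 kPa
FS = 19.318 / 13.787 = 1.401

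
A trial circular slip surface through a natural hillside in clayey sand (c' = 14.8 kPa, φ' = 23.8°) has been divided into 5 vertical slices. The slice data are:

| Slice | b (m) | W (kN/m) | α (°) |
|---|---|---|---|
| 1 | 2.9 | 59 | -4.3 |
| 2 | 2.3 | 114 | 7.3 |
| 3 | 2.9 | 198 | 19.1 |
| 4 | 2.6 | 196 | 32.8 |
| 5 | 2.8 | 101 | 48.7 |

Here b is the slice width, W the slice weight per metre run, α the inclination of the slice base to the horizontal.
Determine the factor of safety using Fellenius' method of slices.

FS = 1.91

Ordinary method of slices: FS = Σ[c'·Δl_i + (W_i cosα_i)·tanφ'] / Σ W_i sinα_i, with Δl_i = b_i / cosα_i.
Slice 1: Δl = 2.9/cos(-4.3°) = 2.908 m; N'_1 = 59·cos(-4.3°) = 58.8; c'Δl = 43.04; W sinα = -4.4
Slice 2: Δl = 2.3/cos7.3° = 2.319 m; N'_2 = 114·cos7.3° = 113.1; c'Δl = 34.32; W sinα = 14.5
Slice 3: Δl = 2.9/cos19.1° = 3.069 m; N'_3 = 198·cos19.1° = 187.1; c'Δl = 45.42; W sinα = 64.8
Slice 4: Δl = 2.6/cos32.8° = 3.093 m; N'_4 = 196·cos32.8° = 164.8; c'Δl = 45.78; W sinα = 106.2
Slice 5: Δl = 2.8/cos48.7° = 4.242 m; N'_5 = 101·cos48.7° = 66.7; c'Δl = 62.79; W sinα = 75.9
Σc'Δl = 231.3 kN/m; ΣN' = 590.4 kN/m; ΣW sinα = 256.9 kN/m
Resisting = 231.3 + 590.4·tan23.8° = 231.3 + 260.4 = 491.8 kN/m
FS = 491.8 / 256.9 = 1.914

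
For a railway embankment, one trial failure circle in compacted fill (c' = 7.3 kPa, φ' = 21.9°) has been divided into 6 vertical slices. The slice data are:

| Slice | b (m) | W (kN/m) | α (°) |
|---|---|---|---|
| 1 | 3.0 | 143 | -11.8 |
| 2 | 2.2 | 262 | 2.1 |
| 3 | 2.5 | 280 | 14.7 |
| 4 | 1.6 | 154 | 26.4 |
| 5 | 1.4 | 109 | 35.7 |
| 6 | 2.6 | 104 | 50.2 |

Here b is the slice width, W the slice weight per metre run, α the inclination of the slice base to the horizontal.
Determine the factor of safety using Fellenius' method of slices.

FS = 1.90

Ordinary method of slices: FS = Σ[c'·Δl_i + (W_i cosα_i)·tanφ'] / Σ W_i sinα_i, with Δl_i = b_i / cosα_i.
Slice 1: Δl = 3.0/cos(-11.8°) = 3.065 m; N'_1 = 143·cos(-11.8°) = 140.0; c'Δl = 22.37; W sinα = -29.2
Slice 2: Δl = 2.2/cos2.1° = 2.201 m; N'_2 = 262·cos2.1° = 261.8; c'Δl = 16.07; W sinα = 9.6
Slice 3: Δl = 2.5/cos14.7° = 2.585 m; N'_3 = 280·cos14.7° = 270.8; c'Δl = 18.87; W sinα = 71.1
Slice 4: Δl = 1.6/cos26.4° = 1.786 m; N'_4 = 154·cos26.4° = 137.9; c'Δl = 13.04; W sinα = 68.5
Slice 5: Δl = 1.4/cos35.7° = 1.724 m; N'_5 = 109·cos35.7° = 88.5; c'Δl = 12.58; W sinα = 63.6
Slice 6: Δl = 2.6/cos50.2° = 4.062 m; N'_6 = 104·cos50.2° = 66.6; c'Δl = 29.65; W sinα = 79.9
Σc'Δl = 112.6 kN/m; ΣN' = 965.7 kN/m; ΣW sinα = 263.4 kN/m
Resisting = 112.6 + 965.7·tan21.9° = 112.6 + 388.2 = 500.8 kN/m
FS = 500.8 / 263.4 = 1.901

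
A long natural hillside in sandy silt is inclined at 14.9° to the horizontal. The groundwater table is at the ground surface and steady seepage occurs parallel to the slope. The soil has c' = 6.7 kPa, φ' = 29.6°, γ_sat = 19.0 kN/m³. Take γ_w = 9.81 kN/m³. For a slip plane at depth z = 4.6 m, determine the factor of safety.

FS = 1.34

With seepage parallel to the slope and the water table at the surface, the effective normal stress on the slip plane uses the buoyant unit weight γ' = γ_sat − γ_w while the driving shear stress uses γ_sat:
FS = [c' + γ' z cos²β tanφ'] / [γ_sat z sinβ cosβ]
γ' = 19.0 − 9.81 = 9.19 kN/m³
Numerator = 6.7 + 9.19·4.6·cos²14.9°·tan29.6° = 6.7 + 9.19·4.6·0.9339·0.5681 = 29.127 kPa
Denominator = 19.0·4.6·sin14.9°·cos14.9° = 19.0·4.6·0.2571·0.9664 = 21.718 kPa
FS = 29.127 / 21.718 = 1.341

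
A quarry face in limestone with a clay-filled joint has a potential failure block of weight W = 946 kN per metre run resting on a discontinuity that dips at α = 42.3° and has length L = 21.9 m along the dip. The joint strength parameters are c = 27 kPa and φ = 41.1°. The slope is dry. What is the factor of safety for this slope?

Resolving the block weight along and normal to the plane and applying the Mohr–Coulomb strength on the joint:
N' = W cosα = 946·cos42.3° = 699.7 kN/m
Driving force T = W sinα = 946·sin42.3° = 636.7 kN/m
Resisting force R = c·L + N'·tanφ = 27·21.9 + 699.7·tan41.1° = 591.3 + 610.4 = 1201.7 kN/m
FS = R / T = 1201.7 / 636.7 = 1.887

FS = 1.89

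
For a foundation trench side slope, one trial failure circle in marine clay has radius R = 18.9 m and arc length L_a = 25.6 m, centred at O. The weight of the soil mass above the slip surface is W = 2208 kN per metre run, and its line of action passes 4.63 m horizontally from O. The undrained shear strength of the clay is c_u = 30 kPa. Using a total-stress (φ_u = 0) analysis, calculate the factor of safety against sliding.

FS = 1.42

Taking moments about the centre O, the resisting moment is provided by the undrained shear strength acting along the arc:
M_R = c_u·L_a·R = 30·25.60·18.9 = 14515.2 kN·m/m
M_D = W·d = 2208·4.63 = 10223.0 kN·m/m
FS = M_R / M_D = 14515.2 / 10223.0 = 1.420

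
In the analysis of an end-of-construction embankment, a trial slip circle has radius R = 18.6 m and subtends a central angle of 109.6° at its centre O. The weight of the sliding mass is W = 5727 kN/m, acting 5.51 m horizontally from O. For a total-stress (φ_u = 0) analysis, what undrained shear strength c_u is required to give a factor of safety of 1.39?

c_u = 66.3 kPa

FS = c_u·L_a·R / (W·d), so c_u = FS·W·d / (L_a·R).
Arc length L_a = R·θ = 18.6·(109.6°·π/180) = 18.6·1.9129 = 35.58 m
c_u = 1.39·5727·5.51 / (35.58·18.6) = 43862.5 / 661.78 = 66.28 kPa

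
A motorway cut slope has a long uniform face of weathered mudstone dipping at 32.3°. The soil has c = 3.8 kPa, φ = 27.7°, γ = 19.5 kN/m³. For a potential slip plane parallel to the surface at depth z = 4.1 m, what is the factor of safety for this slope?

FS = 0.94

For an infinite slope with a slip plane parallel to the surface (no pore pressure): FS = [c + γz cos²β tanφ] / [γz sinβ cosβ].
γz = 19.5·4.1 = 79.95 kN/m²
Numerator = 3.8 + 79.95·cos²32.3°·tan27.7° = 3.8 + 79.95·0.7145·0.5250 = 33.790 kPa
Denominator = 79.95·sin32.3°·cos32.3° = 79.95·0.5344·0.8453 = 36.111 kPa
FS = 33.790 / 36.111 = 0.936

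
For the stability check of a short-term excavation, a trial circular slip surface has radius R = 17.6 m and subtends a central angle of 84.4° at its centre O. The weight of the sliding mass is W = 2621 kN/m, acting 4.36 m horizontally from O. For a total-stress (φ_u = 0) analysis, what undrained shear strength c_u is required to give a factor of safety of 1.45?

c_u = 36.3 kPa

FS = c_u·L_a·R / (W·d), so c_u = FS·W·d / (L_a·R).
Arc length L_a = R·θ = 17.6·(84.4°·π/180) = 17.6·1.4731 = 25.93 m
c_u = 1.45·2621·4.36 / (25.93·17.6) = 16570.0 / 456.29 = 36.31 kPa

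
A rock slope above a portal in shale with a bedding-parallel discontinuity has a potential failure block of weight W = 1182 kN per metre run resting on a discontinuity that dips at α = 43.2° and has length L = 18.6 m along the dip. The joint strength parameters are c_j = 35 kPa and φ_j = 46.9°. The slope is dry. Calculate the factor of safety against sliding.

FS = 1.94

Resolving the block weight along and normal to the plane and applying the Mohr–Coulomb strength on the joint:
N' = W cosα = 1182·cos43.2° = 861.6 kN/m
Driving force T = W sinα = 1182·sin43.2° = 809.1 kN/m
Resisting force R = c_j·L + N'·tanφ_j = 35·18.6 + 861.6·tan46.9° = 651.0 + 920.8 = 1571.8 kN/m
FS = R / T = 1571.8 / 809.1 = 1.943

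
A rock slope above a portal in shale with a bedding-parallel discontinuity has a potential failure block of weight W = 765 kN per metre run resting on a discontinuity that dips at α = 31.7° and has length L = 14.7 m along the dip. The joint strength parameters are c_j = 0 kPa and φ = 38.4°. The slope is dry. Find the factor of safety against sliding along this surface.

Resolving the block weight along and normal to the plane and applying the Mohr–Coulomb strength on the joint:
N' = W cosα = 765·cos31.7° = 650.9 kN/m
Driving force T = W sinα = 765·sin31.7° = 402.0 kN/m
Resisting force R = c_j·L + N'·tanφ = 0·14.7 + 650.9·tan38.4° = 0.0 + 515.9 = 515.9 kN/m
FS = R / T = 515.9 / 402.0 = 1.283

FS = 1.28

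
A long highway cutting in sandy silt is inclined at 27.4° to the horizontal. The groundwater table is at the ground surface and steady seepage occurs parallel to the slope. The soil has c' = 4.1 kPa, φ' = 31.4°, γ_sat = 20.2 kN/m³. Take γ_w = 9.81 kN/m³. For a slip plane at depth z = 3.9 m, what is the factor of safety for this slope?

With seepage parallel to the slope and the water table at the surface, the effective normal stress on the slip plane uses the buoyant unit weight γ' = γ_sat − γ_w while the driving shear stress uses γ_sat:
FS = [c' + γ' z cos²β tanφ'] / [γ_sat z sinβ cosβ]
γ' = 20.2 − 9.81 = 10.39 kN/m³
Numerator = 4.1 + 10.39·3.9·cos²27.4°·tan31.4° = 4.1 + 10.39·3.9·0.7882·0.6104 = 23.596 kPa
Denominator = 20.2·3.9·sin27.4°·cos27.4° = 20.2·3.9·0.4602·0.8878 = 32.187 kPa
FS = 23.596 / 32.187 = 0.733

FS = 0.73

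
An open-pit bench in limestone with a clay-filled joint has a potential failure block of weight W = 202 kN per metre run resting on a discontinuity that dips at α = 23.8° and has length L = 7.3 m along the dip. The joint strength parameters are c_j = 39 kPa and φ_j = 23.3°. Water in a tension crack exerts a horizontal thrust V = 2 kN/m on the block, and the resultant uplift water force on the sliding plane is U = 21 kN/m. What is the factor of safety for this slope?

Resolving the block weight along and normal to the plane and applying the Mohr–Coulomb strength on the joint:
N' = W cosα − U − V sinα = 202·cos23.8° − 21 − 2·sin23.8° = 163.0 kN/m
Driving force T = W sinα + V cosα = 202·sin23.8° + 2·cos23.8° = 83.3 kN/m
Resisting force R = c_j·L + N'·tanφ_j = 39·7.3 + 163.0·tan23.3° = 284.7 + 70.2 = 354.9 kN/m
FS = R / T = 354.9 / 83.3 = 4.258

FS = 4.26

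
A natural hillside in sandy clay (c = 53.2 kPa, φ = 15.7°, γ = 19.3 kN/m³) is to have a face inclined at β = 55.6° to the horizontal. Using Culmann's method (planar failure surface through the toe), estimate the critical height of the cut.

H_c = 37.62 m

Culmann's analysis gives the critical failure plane at α_cr = (β + φ)/2 = (55.6 + 15.7)/2 = 35.6°, and the critical height
H_c = (4c/γ) · sinβ cosφ / [1 − cos(β − φ)]
    = (4·53.2/19.3) · sin55.6°·cos15.7° / [1 − cos(39.9°)]
    = 11.026 · 0.8251·0.9627 / [1 − 0.7672]
    = 11.026 · 0.7943 / 0.2328
    = 37.62 m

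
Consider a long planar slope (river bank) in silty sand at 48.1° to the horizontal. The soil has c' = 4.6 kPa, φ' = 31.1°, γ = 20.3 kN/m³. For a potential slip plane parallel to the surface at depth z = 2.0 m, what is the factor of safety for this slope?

For an infinite slope with a slip plane parallel to the surface (no pore pressure): FS = [c' + γz cos²β tanφ'] / [γz sinβ cosβ].
γz = 20.3·2.0 = 40.60 kN/m²
Numerator = 4.6 + 40.60·cos²48.1°·tan31.1° = 4.6 + 40.60·0.4460·0.6032 = 15.523 kPa
Denominator = 40.60·sin48.1°·cos48.1° = 40.60·0.7443·0.6678 = 20.181 kPa
FS = 15.523 / 20.181 = 0.769

FS = 0.77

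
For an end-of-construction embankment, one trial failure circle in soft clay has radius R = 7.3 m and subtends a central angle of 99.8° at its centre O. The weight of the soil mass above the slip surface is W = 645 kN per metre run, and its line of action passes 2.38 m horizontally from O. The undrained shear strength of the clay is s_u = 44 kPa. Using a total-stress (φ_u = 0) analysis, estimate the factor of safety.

Taking moments about the centre O, the resisting moment is provided by the undrained shear strength acting along the arc:
Arc length L_a = R·θ = 7.3·(99.8°·π/180) = 7.3·1.7418 = 12.72 m
M_R = s_u·L_a·R = 44·12.72·7.3 = 4084.2 kN·m/m
M_D = W·d = 645·2.38 = 1535.1 kN·m/m
FS = M_R / M_D = 4084.2 / 1535.1 = 2.661

FS = 2.66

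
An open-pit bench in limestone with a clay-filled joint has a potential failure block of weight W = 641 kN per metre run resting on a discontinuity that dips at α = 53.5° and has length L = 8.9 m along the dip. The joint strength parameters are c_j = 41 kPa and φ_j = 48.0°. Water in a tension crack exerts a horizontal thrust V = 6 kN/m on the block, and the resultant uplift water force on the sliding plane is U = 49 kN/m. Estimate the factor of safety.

FS = 1.40

Resolving the block weight along and normal to the plane and applying the Mohr–Coulomb strength on the joint:
N' = W cosα − U − V sinα = 641·cos53.5° − 49 − 6·sin53.5° = 327.5 kN/m
Driving force T = W sinα + V cosα = 641·sin53.5° + 6·cos53.5° = 518.8 kN/m
Resisting force R = c_j·L + N'·tanφ_j = 41·8.9 + 327.5·tan48.0° = 364.9 + 363.7 = 728.6 kN/m
FS = R / T = 728.6 / 518.8 = 1.404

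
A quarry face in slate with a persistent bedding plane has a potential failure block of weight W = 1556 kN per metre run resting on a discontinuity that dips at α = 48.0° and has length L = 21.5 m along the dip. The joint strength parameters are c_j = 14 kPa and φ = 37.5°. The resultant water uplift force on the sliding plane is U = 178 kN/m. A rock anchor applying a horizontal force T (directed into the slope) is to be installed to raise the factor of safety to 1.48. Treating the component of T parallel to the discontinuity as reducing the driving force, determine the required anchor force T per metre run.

Resolving forces along and normal to the sliding plane, with the horizontal anchor force T adding T·sinα to the effective normal force and T·cosα acting up the plane against the driving force:
FS = [c_jL + (W cosα − U + T sinα) tanφ] / [W sinα − T cosα]
Without the anchor: N' = 863.2 kN/m, driving T_d = 1156.3 kN/m, resisting R = 14·21.5 + 863.2·tan37.5° = 963.3 kN/m, FS = 0.83.
Setting FS = 1.48 and solving for T:
1.48·(1156.3 − T cos48.0°) = 963.3 + T sin48.0°·tan37.5°
T·(sin48.0°·tan37.5° + 1.48·cos48.0°) = 1.48·1156.3 − 963.3
T·(0.7431·0.7673 + 1.48·0.6691) = 1711.4 − 963.3 = 748.0
T·1.5605 = 748.0
T = 479.3 kN/m

T = 479 kN/m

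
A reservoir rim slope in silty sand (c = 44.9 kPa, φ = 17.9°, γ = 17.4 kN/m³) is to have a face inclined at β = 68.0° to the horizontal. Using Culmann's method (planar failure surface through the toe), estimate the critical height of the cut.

Culmann's analysis gives the critical failure plane at α_cr = (β + φ)/2 = (68.0 + 17.9)/2 = 43.0°, and the critical height
H_c = (4c/γ) · sinβ cosφ / [1 − cos(β − φ)]
    = (4·44.9/17.4) · sin68.0°·cos17.9° / [1 − cos(50.1°)]
    = 10.322 · 0.9272·0.9516 / [1 − 0.6414]
    = 10.322 · 0.8823 / 0.3586
    = 25.40 m

H_c = 25.40 m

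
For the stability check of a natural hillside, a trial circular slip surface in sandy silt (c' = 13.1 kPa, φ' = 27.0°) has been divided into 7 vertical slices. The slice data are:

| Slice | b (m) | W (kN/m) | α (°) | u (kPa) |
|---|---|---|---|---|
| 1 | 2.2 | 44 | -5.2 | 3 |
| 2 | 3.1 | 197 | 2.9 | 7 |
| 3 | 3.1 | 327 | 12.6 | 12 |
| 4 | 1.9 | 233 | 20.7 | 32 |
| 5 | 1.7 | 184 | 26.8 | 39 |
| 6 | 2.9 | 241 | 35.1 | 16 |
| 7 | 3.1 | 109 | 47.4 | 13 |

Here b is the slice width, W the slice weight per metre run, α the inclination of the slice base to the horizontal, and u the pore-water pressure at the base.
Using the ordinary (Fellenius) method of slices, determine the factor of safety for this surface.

FS = 1.57

Ordinary method of slices: FS = Σ[c'·Δl_i + (W_i cosα_i − u_i·Δl_i)·tanφ'] / Σ W_i sinα_i, with Δl_i = b_i / cosα_i.
Slice 1: Δl = 2.2/cos(-5.2°) = 2.209 m; N'_1 = 44·cos(-5.2°) − 3·2.209 = 37.2; c'Δl = 28.94; W sinα = -4.0
Slice 2: Δl = 3.1/cos2.9° = 3.104 m; N'_2 = 197·cos2.9° − 7·3.104 = 175.0; c'Δl = 40.66; W sinα = 10.0
Slice 3: Δl = 3.1/cos12.6° = 3.177 m; N'_3 = 327·cos12.6° − 12·3.177 = 281.0; c'Δl = 41.61; W sinα = 71.3
Slice 4: Δl = 1.9/cos20.7° = 2.031 m; N'_4 = 233·cos20.7° − 32·2.031 = 153.0; c'Δl = 26.61; W sinα = 82.4
Slice 5: Δl = 1.7/cos26.8° = 1.905 m; N'_5 = 184·cos26.8° − 39·1.905 = 90.0; c'Δl = 24.95; W sinα = 83.0
Slice 6: Δl = 2.9/cos35.1° = 3.545 m; N'_6 = 241·cos35.1° − 16·3.545 = 140.5; c'Δl = 46.43; W sinα = 138.6
Slice 7: Δl = 3.1/cos47.4° = 4.580 m; N'_7 = 109·cos47.4° − 13·4.580 = 14.2; c'Δl = 60.00; W sinα = 80.2
Σc'Δl = 269.2 kN/m; ΣN' = 890.8 kN/m; ΣW sinα = 461.4 kN/m
Resisting = 269.2 + 890.8·tan27.0° = 269.2 + 453.9 = 723.1 kN/m
FS = 723.1 / 461.4 = 1.567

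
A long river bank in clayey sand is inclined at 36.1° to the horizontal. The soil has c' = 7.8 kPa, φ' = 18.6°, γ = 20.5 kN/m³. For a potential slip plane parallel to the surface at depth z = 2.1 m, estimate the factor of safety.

FS = 0.84

For an infinite slope with a slip plane parallel to the surface (no pore pressure): FS = [c' + γz cos²β tanφ'] / [γz sinβ cosβ].
γz = 20.5·2.1 = 43.05 kN/m²
Numerator = 7.8 + 43.05·cos²36.1°·tan18.6° = 7.8 + 43.05·0.6528·0.3365 = 17.258 kPa
Denominator = 43.05·sin36.1°·cos36.1° = 43.05·0.5892·0.8080 = 20.495 kPa
FS = 17.258 / 20.495 = 0.842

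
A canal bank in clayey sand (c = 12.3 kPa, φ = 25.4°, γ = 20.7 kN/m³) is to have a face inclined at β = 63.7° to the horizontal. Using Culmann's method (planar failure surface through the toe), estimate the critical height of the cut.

H_c = 8.94 m

Culmann's analysis gives the critical failure plane at α_cr = (β + φ)/2 = (63.7 + 25.4)/2 = 44.5°, and the critical height
H_c = (4c/γ) · sinβ cosφ / [1 − cos(β − φ)]
    = (4·12.3/20.7) · sin63.7°·cos25.4° / [1 − cos(38.3°)]
    = 2.377 · 0.8965·0.9033 / [1 − 0.7848]
    = 2.377 · 0.8098 / 0.2152
    = 8.94 m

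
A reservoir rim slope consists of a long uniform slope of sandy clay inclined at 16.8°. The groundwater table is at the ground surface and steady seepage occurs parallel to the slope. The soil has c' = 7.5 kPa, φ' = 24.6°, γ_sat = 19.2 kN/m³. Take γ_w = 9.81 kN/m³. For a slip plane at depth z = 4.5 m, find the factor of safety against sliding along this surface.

FS = 1.06

With seepage parallel to the slope and the water table at the surface, the effective normal stress on the slip plane uses the buoyant unit weight γ' = γ_sat − γ_w while the driving shear stress uses γ_sat:
FS = [c' + γ' z cos²β tanφ'] / [γ_sat z sinβ cosβ]
γ' = 19.2 − 9.81 = 9.39 kN/m³
Numerator = 7.5 + 9.39·4.5·cos²16.8°·tan24.6° = 7.5 + 9.39·4.5·0.9165·0.4578 = 25.230 kPa
Denominator = 19.2·4.5·sin16.8°·cos16.8° = 19.2·4.5·0.2890·0.9573 = 23.907 kPa
FS = 25.230 / 23.907 = 1.055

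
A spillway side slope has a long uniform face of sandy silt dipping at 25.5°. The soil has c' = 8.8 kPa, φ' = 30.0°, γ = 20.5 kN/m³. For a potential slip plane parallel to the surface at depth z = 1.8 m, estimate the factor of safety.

FS = 1.82

For an infinite slope with a slip plane parallel to the surface (no pore pressure): FS = [c' + γz cos²β tanφ'] / [γz sinβ cosβ].
γz = 20.5·1.8 = 36.90 kN/m²
Numerator = 8.8 + 36.90·cos²25.5°·tan30.0° = 8.8 + 36.90·0.8147·0.5774 = 26.156 kPa
Denominator = 36.90·sin25.5°·cos25.5° = 36.90·0.4305·0.9026 = 14.338 kPa
FS = 26.156 / 14.338 = 1.824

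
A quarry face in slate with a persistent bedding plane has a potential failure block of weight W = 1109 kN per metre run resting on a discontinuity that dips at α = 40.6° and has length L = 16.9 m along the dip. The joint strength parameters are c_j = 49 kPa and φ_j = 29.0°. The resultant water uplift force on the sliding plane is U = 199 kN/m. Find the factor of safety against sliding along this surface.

Resolving the block weight along and normal to the plane and applying the Mohr–Coulomb strength on the joint:
N' = W cosα − U = 1109·cos40.6° − 199 = 643.0 kN/m
Driving force T = W sinα = 1109·sin40.6° = 721.7 kN/m
Resisting force R = c_j·L + N'·tanφ_j = 49·16.9 + 643.0·tan29.0° = 828.1 + 356.4 = 1184.5 kN/m
FS = R / T = 1184.5 / 721.7 = 1.641

FS = 1.64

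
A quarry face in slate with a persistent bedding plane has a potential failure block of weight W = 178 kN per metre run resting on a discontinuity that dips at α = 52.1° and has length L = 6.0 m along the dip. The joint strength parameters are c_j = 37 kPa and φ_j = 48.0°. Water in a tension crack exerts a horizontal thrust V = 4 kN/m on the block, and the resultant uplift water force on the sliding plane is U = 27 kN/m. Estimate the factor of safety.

Resolving the block weight along and normal to the plane and applying the Mohr–Coulomb strength on the joint:
N' = W cosα − U − V sinα = 178·cos52.1° − 27 − 4·sin52.1° = 79.2 kN/m
Driving force T = W sinα + V cosα = 178·sin52.1° + 4·cos52.1° = 142.9 kN/m
Resisting force R = c_j·L + N'·tanφ_j = 37·6.0 + 79.2·tan48.0° = 222.0 + 87.9 = 309.9 kN/m
FS = R / T = 309.9 / 142.9 = 2.169

FS = 2.17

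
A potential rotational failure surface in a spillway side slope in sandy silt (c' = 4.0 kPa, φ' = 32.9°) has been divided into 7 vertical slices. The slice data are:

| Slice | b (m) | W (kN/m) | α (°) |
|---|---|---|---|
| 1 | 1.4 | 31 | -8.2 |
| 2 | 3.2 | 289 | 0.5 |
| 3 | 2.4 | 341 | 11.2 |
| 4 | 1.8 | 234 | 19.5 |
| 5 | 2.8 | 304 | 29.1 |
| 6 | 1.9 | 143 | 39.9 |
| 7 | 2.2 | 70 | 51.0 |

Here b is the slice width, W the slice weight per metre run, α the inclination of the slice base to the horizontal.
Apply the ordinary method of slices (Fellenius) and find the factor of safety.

Ordinary method of slices: FS = Σ[c'·Δl_i + (W_i cosα_i)·tanφ'] / Σ W_i sinα_i, with Δl_i = b_i / cosα_i.
Slice 1: Δl = 1.4/cos(-8.2°) = 1.414 m; N'_1 = 31·cos(-8.2°) = 30.7; c'Δl = 5.66; W sinα = -4.4
Slice 2: Δl = 3.2/cos0.5° = 3.200 m; N'_2 = 289·cos0.5° = 289.0; c'Δl = 12.80; W sinα = 2.5
Slice 3: Δl = 2.4/cos11.2° = 2.447 m; N'_3 = 341·cos11.2° = 334.5; c'Δl = 9.79; W sinα = 66.2
Slice 4: Δl = 1.8/cos19.5° = 1.910 m; N'_4 = 234·cos19.5° = 220.6; c'Δl = 7.64; W sinα = 78.1
Slice 5: Δl = 2.8/cos29.1° = 3.204 m; N'_5 = 304·cos29.1° = 265.6; c'Δl = 12.82; W sinα = 147.8
Slice 6: Δl = 1.9/cos39.9° = 2.477 m; N'_6 = 143·cos39.9° = 109.7; c'Δl = 9.91; W sinα = 91.7
Slice 7: Δl = 2.2/cos51.0° = 3.496 m; N'_7 = 70·cos51.0° = 44.1; c'Δl = 13.98; W sinα = 54.4
Σc'Δl = 72.6 kN/m; ΣN' = 1294.1 kN/m; ΣW sinα = 436.4 kN/m
Resisting = 72.6 + 1294.1·tan32.9° = 72.6 + 837.2 = 909.8 kN/m
FS = 909.8 / 436.4 = 2.085

FS = 2.08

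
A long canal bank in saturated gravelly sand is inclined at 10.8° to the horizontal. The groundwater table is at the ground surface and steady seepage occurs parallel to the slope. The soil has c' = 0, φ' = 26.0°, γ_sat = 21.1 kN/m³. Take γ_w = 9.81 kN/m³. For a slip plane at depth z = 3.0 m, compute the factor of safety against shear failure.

With seepage parallel to the slope and the water table at the surface, the effective normal stress on the slip plane uses the buoyant unit weight γ' = γ_sat − γ_w while the driving shear stress uses γ_sat:
FS = [c' + γ' z cos²β tanφ'] / [γ_sat z sinβ cosβ]
(For c' = 0 this reduces to FS = (γ'/γ_sat)·tanφ'/tanβ.)
γ' = 21.1 − 9.81 = 11.29 kN/m³
Numerator = 0.0 + 11.29·3.0·cos²10.8°·tan26.0° = 0.0 + 11.29·3.0·0.9649·0.4877 = 15.939 kPa
Denominator = 21.1·3.0·sin10.8°·cos10.8° = 21.1·3.0·0.1874·0.9823 = 11.651 kPa
FS = 15.939 / 11.651 = 1.368

FS = 1.37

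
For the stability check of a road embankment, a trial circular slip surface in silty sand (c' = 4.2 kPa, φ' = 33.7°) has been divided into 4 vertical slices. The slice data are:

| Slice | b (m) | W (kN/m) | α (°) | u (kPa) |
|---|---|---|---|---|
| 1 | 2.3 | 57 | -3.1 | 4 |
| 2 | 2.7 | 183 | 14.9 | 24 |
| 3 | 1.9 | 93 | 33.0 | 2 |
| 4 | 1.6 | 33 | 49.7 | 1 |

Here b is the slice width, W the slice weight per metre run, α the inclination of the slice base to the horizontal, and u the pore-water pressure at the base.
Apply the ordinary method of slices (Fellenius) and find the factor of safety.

FS = 1.74

Ordinary method of slices: FS = Σ[c'·Δl_i + (W_i cosα_i − u_i·Δl_i)·tanφ'] / Σ W_i sinα_i, with Δl_i = b_i / cosα_i.
Slice 1: Δl = 2.3/cos(-3.1°) = 2.303 m; N'_1 = 57·cos(-3.1°) − 4·2.303 = 47.7; c'Δl = 9.67; W sinα = -3.1
Slice 2: Δl = 2.7/cos14.9° = 2.794 m; N'_2 = 183·cos14.9° − 24·2.794 = 109.8; c'Δl = 11.73; W sinα = 47.1
Slice 3: Δl = 1.9/cos33.0° = 2.265 m; N'_3 = 93·cos33.0° − 2·2.265 = 73.5; c'Δl = 9.52; W sinα = 50.7
Slice 4: Δl = 1.6/cos49.7° = 2.474 m; N'_4 = 33·cos49.7° − 1·2.474 = 18.9; c'Δl = 10.39; W sinα = 25.2
Σc'Δl = 41.3 kN/m; ΣN' = 249.8 kN/m; ΣW sinα = 119.8 kN/m
Resisting = 41.3 + 249.8·tan33.7° = 41.3 + 166.6 = 207.9 kN/m
FS = 207.9 / 119.8 = 1.736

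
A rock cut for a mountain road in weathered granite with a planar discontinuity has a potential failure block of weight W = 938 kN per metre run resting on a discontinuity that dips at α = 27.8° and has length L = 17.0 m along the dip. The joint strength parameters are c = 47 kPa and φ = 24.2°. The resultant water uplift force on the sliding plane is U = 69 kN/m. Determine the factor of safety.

Resolving the block weight along and normal to the plane and applying the Mohr–Coulomb strength on the joint:
N' = W cosα − U = 938·cos27.8° − 69 = 760.7 kN/m
Driving force T = W sinα = 938·sin27.8° = 437.5 kN/m
Resisting force R = c·L + N'·tanφ = 47·17.0 + 760.7·tan24.2° = 799.0 + 341.9 = 1140.9 kN/m
FS = R / T = 1140.9 / 437.5 = 2.608

FS = 2.61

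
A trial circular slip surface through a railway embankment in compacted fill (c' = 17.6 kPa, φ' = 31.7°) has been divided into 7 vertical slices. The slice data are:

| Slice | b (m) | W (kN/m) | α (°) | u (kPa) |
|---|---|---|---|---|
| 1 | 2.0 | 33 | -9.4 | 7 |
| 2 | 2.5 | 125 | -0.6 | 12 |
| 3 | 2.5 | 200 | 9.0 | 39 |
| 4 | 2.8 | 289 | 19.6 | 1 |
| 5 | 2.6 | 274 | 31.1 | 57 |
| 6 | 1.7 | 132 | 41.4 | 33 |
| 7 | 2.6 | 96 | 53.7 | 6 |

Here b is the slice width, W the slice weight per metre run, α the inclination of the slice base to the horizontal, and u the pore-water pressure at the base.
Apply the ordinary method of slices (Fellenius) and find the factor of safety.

FS = 1.67

Ordinary method of slices: FS = Σ[c'·Δl_i + (W_i cosα_i − u_i·Δl_i)·tanφ'] / Σ W_i sinα_i, with Δl_i = b_i / cosα_i.
Slice 1: Δl = 2.0/cos(-9.4°) = 2.027 m; N'_1 = 33·cos(-9.4°) − 7·2.027 = 18.4; c'Δl = 35.68; W sinα = -5.4
Slice 2: Δl = 2.5/cos(-0.6°) = 2.500 m; N'_2 = 125·cos(-0.6°) − 12·2.500 = 95.0; c'Δl = 44.00; W sinα = -1.3
Slice 3: Δl = 2.5/cos9.0° = 2.531 m; N'_3 = 200·cos9.0° − 39·2.531 = 98.8; c'Δl = 44.55; W sinα = 31.3
Slice 4: Δl = 2.8/cos19.6° = 2.972 m; N'_4 = 289·cos19.6° − 1·2.972 = 269.3; c'Δl = 52.31; W sinα = 96.9
Slice 5: Δl = 2.6/cos31.1° = 3.036 m; N'_5 = 274·cos31.1° − 57·3.036 = 61.5; c'Δl = 53.44; W sinα = 141.5
Slice 6: Δl = 1.7/cos41.4° = 2.266 m; N'_6 = 132·cos41.4° − 33·2.266 = 24.2; c'Δl = 39.89; W sinα = 87.3
Slice 7: Δl = 2.6/cos53.7° = 4.392 m; N'_7 = 96·cos53.7° − 6·4.392 = 30.5; c'Δl = 77.30; W sinα = 77.4
Σc'Δl = 347.2 kN/m; ΣN' = 597.7 kN/m; ΣW sinα = 427.7 kN/m
Resisting = 347.2 + 597.7·tan31.7° = 347.2 + 369.2 = 716.3 kN/m
FS = 716.3 / 427.7 = 1.675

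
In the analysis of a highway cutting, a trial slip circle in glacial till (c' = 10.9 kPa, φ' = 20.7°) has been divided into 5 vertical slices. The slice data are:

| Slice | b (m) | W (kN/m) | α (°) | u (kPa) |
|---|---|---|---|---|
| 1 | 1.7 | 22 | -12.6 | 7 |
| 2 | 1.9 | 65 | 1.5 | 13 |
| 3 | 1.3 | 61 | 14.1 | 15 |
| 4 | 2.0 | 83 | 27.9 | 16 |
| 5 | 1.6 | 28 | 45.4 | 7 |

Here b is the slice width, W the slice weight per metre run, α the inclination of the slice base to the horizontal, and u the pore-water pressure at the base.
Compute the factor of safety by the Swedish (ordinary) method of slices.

Ordinary method of slices: FS = Σ[c'·Δl_i + (W_i cosα_i − u_i·Δl_i)·tanφ'] / Σ W_i sinα_i, with Δl_i = b_i / cosα_i.
Slice 1: Δl = 1.7/cos(-12.6°) = 1.742 m; N'_1 = 22·cos(-12.6°) − 7·1.742 = 9.3; c'Δl = 18.99; W sinα = -4.8
Slice 2: Δl = 1.9/cos1.5° = 1.901 m; N'_2 = 65·cos1.5° − 13·1.901 = 40.3; c'Δl = 20.72; W sinα = 1.7
Slice 3: Δl = 1.3/cos14.1° = 1.340 m; N'_3 = 61·cos14.1° − 15·1.340 = 39.1; c'Δl = 14.61; W sinα = 14.9
Slice 4: Δl = 2.0/cos27.9° = 2.263 m; N'_4 = 83·cos27.9° − 16·2.263 = 37.1; c'Δl = 24.67; W sinα = 38.8
Slice 5: Δl = 1.6/cos45.4° = 2.279 m; N'_5 = 28·cos45.4° − 7·2.279 = 3.7; c'Δl = 24.84; W sinα = 19.9
Σc'Δl = 103.8 kN/m; ΣN' = 129.5 kN/m; ΣW sinα = 70.5 kN/m
Resisting = 103.8 + 129.5·tan20.7° = 103.8 + 48.9 = 152.7 kN/m
FS = 152.7 / 70.5 = 2.165

FS = 2.17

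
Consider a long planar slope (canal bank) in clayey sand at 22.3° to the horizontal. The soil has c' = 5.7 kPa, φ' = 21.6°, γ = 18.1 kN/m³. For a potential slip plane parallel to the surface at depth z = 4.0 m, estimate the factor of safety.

For an infinite slope with a slip plane parallel to the surface (no pore pressure): FS = [c' + γz cos²β tanφ'] / [γz sinβ cosβ].
γz = 18.1·4.0 = 72.40 kN/m²
Numerator = 5.7 + 72.40·cos²22.3°·tan21.6° = 5.7 + 72.40·0.8560·0.3959 = 30.238 kPa
Denominator = 72.40·sin22.3°·cos22.3° = 72.40·0.3795·0.9252 = 25.418 kPa
FS = 30.238 / 25.418 = 1.190

FS = 1.19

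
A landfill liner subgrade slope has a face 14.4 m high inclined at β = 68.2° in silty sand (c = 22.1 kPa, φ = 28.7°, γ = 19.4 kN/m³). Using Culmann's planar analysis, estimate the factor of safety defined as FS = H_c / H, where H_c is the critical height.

FS = 1.13

H_c = (4c/γ) · sinβ cosφ / [1 − cos(β − φ)]
    = (4·22.1/19.4) · sin68.2°·cos28.7° / [1 − cos39.5°]
    = 4.557 · 0.8144 / 0.2284 = 16.25 m
FS = H_c / H = 16.25 / 14.4 = 1.128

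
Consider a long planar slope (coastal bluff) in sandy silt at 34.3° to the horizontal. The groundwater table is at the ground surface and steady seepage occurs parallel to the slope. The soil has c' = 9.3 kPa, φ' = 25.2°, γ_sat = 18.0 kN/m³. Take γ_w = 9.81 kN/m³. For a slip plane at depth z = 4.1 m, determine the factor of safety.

FS = 0.58

With seepage parallel to the slope and the water table at the surface, the effective normal stress on the slip plane uses the buoyant unit weight γ' = γ_sat − γ_w while the driving shear stress uses γ_sat:
FS = [c' + γ' z cos²β tanφ'] / [γ_sat z sinβ cosβ]
γ' = 18.0 − 9.81 = 8.19 kN/m³
Numerator = 9.3 + 8.19·4.1·cos²34.3°·tan25.2° = 9.3 + 8.19·4.1·0.6824·0.4706 = 20.083 kPa
Denominator = 18.0·4.1·sin34.3°·cos34.3° = 18.0·4.1·0.5635·0.8261 = 34.356 kPa
FS = 20.083 / 34.356 = 0.585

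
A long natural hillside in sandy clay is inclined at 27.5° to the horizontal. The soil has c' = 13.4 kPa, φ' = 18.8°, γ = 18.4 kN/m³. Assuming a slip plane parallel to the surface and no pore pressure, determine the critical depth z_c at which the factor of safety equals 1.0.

Setting FS = 1.00 in FS = [c' + γz cos²β tanφ'] / [γz sinβ cosβ] and solving for z:
z = c' / [γ cosβ (FS·sinβ − cosβ·tanφ')]
  = 13.4 / [18.4·cos27.5°·(1.00·sin27.5° − cos27.5°·tan18.8°)]
  = 13.4 / [18.4·0.8870·(1.00·0.4617 − 0.8870·0.3404)]
  = 13.4 / 2.6079 = 5.138 m

z_c = 5.14 m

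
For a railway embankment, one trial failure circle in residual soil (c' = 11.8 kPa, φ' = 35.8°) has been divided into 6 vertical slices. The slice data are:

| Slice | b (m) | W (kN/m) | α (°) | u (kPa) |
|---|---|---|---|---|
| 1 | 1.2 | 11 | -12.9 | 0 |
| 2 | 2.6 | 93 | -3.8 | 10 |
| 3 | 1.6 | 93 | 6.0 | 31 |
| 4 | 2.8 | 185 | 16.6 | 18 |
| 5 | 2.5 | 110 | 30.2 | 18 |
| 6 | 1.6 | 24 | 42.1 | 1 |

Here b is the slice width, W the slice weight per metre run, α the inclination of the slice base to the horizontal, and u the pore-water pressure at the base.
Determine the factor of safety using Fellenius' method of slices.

Ordinary method of slices: FS = Σ[c'·Δl_i + (W_i cosα_i − u_i·Δl_i)·tanφ'] / Σ W_i sinα_i, with Δl_i = b_i / cosα_i.
Slice 1: Δl = 1.2/cos(-12.9°) = 1.231 m; N'_1 = 11·cos(-12.9°) − 0·1.231 = 10.7; c'Δl = 14.53; W sinα = -2.5
Slice 2: Δl = 2.6/cos(-3.8°) = 2.606 m; N'_2 = 93·cos(-3.8°) − 10·2.606 = 66.7; c'Δl = 30.75; W sinα = -6.2
Slice 3: Δl = 1.6/cos6.0° = 1.609 m; N'_3 = 93·cos6.0° − 31·1.609 = 42.6; c'Δl = 18.98; W sinα = 9.7
Slice 4: Δl = 2.8/cos16.6° = 2.922 m; N'_4 = 185·cos16.6° − 18·2.922 = 124.7; c'Δl = 34.48; W sinα = 52.9
Slice 5: Δl = 2.5/cos30.2° = 2.893 m; N'_5 = 110·cos30.2° − 18·2.893 = 43.0; c'Δl = 34.13; W sinα = 55.3
Slice 6: Δl = 1.6/cos42.1° = 2.156 m; N'_6 = 24·cos42.1° − 1·2.156 = 15.7; c'Δl = 25.45; W sinα = 16.1
Σc'Δl = 158.3 kN/m; ΣN' = 303.4 kN/m; ΣW sinα = 125.4 kN/m
Resisting = 158.3 + 303.4·tan35.8° = 158.3 + 218.8 = 377.2 kN/m
FS = 377.2 / 125.4 = 3.008

FS = 3.01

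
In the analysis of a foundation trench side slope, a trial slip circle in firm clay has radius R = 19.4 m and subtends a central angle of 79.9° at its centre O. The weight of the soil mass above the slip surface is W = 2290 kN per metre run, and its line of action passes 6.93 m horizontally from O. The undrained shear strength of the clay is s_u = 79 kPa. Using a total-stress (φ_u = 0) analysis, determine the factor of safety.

FS = 2.61

Taking moments about the centre O, the resisting moment is provided by the undrained shear strength acting along the arc:
Arc length L_a = R·θ = 19.4·(79.9°·π/180) = 19.4·1.3945 = 27.05 m
M_R = s_u·L_a·R = 79·27.05·19.4 = 41462.4 kN·m/m
M_D = W·d = 2290·6.93 = 15869.7 kN·m/m
FS = M_R / M_D = 41462.4 / 15869.7 = 2.613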